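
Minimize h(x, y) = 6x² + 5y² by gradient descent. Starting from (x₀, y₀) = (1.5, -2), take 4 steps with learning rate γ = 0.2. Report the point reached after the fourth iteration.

∇h = (12x, 10y)
Step 1: at (1.5, -2), ∇h = (18, -20) → (1.5, -2) − 0.2·(18, -20) = (-2.1, 2)
Step 2: at (-2.1, 2), ∇h = (-25.2, 20) → (-2.1, 2) − 0.2·(-25.2, 20) = (2.94, -2)
Step 3: at (2.94, -2), ∇h = (35.28, -20) → (2.94, -2) − 0.2·(35.28, -20) = (-4.116, 2)
Step 4: at (-4.116, 2), ∇h = (-49.392, 20) → (-4.116, 2) − 0.2·(-49.392, 20) = (5.7624, -2)

(5.7624, -2)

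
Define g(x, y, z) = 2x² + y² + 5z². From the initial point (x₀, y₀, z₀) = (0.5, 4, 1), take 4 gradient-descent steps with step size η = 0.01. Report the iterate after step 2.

(0.4608, 3.8416, 0.81)

∇g = (4x, 2y, 10z)
(x₁, y₁, z₁) = (0.5, 4, 1) − 0.01·(2, 8, 10) = (0.48, 3.92, 0.9)
(x₂, y₂, z₂) = (0.48, 3.92, 0.9) − 0.01·(1.92, 7.84, 9) = (0.4608, 3.8416, 0.81)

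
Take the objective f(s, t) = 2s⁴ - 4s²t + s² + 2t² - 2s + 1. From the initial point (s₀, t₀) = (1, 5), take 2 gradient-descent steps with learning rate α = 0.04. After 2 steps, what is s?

1.56590336

∇f = (8s³ - 8st + 2s - 2, -4s² + 4t)
Step 1: at (1, 5), ∇f = (-32, 16) → (1, 5) − 0.04·(-32, 16) = (2.28, 4.36)
Step 2: at (2.28, 4.36), ∇f = (17.852416, -3.3536) → (2.28, 4.36) − 0.04·(17.852416, -3.3536) = (1.56590336, 4.494144)
s = 1.56590336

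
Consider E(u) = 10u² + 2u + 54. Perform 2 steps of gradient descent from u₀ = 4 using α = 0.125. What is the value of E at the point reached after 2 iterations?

E′(u) = 20u + 2
u₁ = 4 − 0.125·82 = -6.25
u₂ = -6.25 − 0.125·(-123) = 9.125
E(9.125) = 904.90625

904.90625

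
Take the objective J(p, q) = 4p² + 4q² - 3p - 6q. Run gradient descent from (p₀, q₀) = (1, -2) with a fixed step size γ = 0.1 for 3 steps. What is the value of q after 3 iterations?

0.728

∇J = (8p - 3, 8q - 6)
(p₁, q₁) = (1, -2) − 0.1·(5, -22) = (0.5, 0.2)
(p₂, q₂) = (0.5, 0.2) − 0.1·(1, -4.4) = (0.4, 0.64)
(p₃, q₃) = (0.4, 0.64) − 0.1·(0.2, -0.88) = (0.38, 0.728)
q = 0.728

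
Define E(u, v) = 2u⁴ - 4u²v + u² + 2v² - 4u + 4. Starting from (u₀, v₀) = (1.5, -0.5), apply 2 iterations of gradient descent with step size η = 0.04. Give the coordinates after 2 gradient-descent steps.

(0.35476864, -0.042656)

∇E = (8u³ - 8uv + 2u - 4, -4u² + 4v)
(u₁, v₁) = (1.5, -0.5) − 0.04·(32, -11) = (0.22, -0.06)
(u₂, v₂) = (0.22, -0.06) − 0.04·(-3.369216, -0.4336) = (0.35476864, -0.042656)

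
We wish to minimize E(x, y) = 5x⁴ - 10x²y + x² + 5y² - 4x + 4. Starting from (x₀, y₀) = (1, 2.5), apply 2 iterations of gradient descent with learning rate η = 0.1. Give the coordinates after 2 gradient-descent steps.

(-136.016, 17.64)

∇E = (20x³ - 20xy + 2x - 4, -10x² + 10y)
(x₁, y₁) = (1, 2.5) − 0.1·(-32, 15) = (4.2, 1)
(x₂, y₂) = (4.2, 1) − 0.1·(1402.16, -166.4) = (-136.016, 17.64)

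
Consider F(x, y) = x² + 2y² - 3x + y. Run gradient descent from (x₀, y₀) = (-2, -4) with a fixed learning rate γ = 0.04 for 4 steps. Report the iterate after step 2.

(-1.4624, -2.896)

∇F = (2x - 3, 4y + 1)
(x₁, y₁) = (-2, -4) − 0.04·(-7, -15) = (-1.72, -3.4)
(x₂, y₂) = (-1.72, -3.4) − 0.04·(-6.44, -12.6) = (-1.4624, -2.896)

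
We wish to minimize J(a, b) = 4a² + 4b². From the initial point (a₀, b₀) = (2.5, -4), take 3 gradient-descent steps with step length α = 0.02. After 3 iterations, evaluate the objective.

∇J = (8a, 8b)
(a₁, b₁) = (2.5, -4) − 0.02·(20, -32) = (2.1, -3.36)
(a₂, b₂) = (2.1, -3.36) − 0.02·(16.8, -26.88) = (1.764, -2.8224)
(a₃, b₃) = (1.764, -2.8224) − 0.02·(14.112, -22.5792) = (1.48176, -2.370816)
J(1.48176, -2.370816) = 31.265524813824

31.265524813824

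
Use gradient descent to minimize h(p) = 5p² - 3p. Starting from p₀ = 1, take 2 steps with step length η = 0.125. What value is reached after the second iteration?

h′(p) = 10p - 3
p₁ = 1 − 0.125·7 = 0.125
p₂ = 0.125 − 0.125·(-1.75) = 0.34375

0.34375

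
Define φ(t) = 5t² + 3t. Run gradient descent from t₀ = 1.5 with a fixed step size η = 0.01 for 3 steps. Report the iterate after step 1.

φ′(t) = 10t + 3
Step 1: φ′(1.5) = 18; t₁ = 1.5 − 0.01·18 = 1.32

1.32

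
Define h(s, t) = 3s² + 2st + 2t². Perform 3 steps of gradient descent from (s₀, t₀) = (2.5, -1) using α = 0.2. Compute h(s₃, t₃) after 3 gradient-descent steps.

0.126

∇h = (6s + 2t, 2s + 4t)
Step 1: at (2.5, -1), ∇h = (13, 1) → (2.5, -1) − 0.2·(13, 1) = (-0.1, -1.2)
Step 2: at (-0.1, -1.2), ∇h = (-3, -5) → (-0.1, -1.2) − 0.2·(-3, -5) = (0.5, -0.2)
Step 3: at (0.5, -0.2), ∇h = (2.6, 0.2) → (0.5, -0.2) − 0.2·(2.6, 0.2) = (-0.02, -0.24)
h(-0.02, -0.24) = 0.126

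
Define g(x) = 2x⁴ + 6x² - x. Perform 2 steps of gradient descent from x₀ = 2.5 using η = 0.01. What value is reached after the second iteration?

0.78402112

g′(x) = 8x³ + 12x - 1
x₁ = 2.5 − 0.01·154 = 0.96
x₂ = 0.96 − 0.01·17.597888 = 0.78402112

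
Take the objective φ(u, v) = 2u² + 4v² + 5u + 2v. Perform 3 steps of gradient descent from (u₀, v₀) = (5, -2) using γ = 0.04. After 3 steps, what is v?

-0.800256

∇φ = (4u + 5, 8v + 2)
(u₁, v₁) = (5, -2) − 0.04·(25, -14) = (4, -1.44)
(u₂, v₂) = (4, -1.44) − 0.04·(21, -9.52) = (3.16, -1.0592)
(u₃, v₃) = (3.16, -1.0592) − 0.04·(17.64, -6.4736) = (2.4544, -0.800256)
v = -0.800256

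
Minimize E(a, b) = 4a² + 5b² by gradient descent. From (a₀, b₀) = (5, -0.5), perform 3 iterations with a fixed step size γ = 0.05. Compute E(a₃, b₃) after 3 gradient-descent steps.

∇E = (8a, 10b)
(a₁, b₁) = (5, -0.5) − 0.05·(40, -5) = (3, -0.25)
(a₂, b₂) = (3, -0.25) − 0.05·(24, -2.5) = (1.8, -0.125)
(a₃, b₃) = (1.8, -0.125) − 0.05·(14.4, -1.25) = (1.08, -0.0625)
E(1.08, -0.0625) = 4.68513125

4.68513125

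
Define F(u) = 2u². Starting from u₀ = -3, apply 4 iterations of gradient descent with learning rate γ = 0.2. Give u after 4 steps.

-0.0048

F′(u) = 4u
Step 1: F′(-3) = -12; u₁ = -3 − 0.2·(-12) = -0.6
Step 2: F′(-0.6) = -2.4; u₂ = -0.6 − 0.2·(-2.4) = -0.12
Step 3: F′(-0.12) = -0.48; u₃ = -0.12 − 0.2·(-0.48) = -0.024
Step 4: F′(-0.024) = -0.096; u₄ = -0.024 − 0.2·(-0.096) = -0.0048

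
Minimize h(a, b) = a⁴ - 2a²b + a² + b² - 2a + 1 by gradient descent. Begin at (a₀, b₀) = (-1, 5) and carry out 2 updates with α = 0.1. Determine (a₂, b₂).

(-0.9968, 4.328)

∇h = (4a³ - 4ab + 2a - 2, -2a² + 2b)
Step 1: at (-1, 5), ∇h = (12, 8) → (-1, 5) − 0.1·(12, 8) = (-2.2, 4.2)
Step 2: at (-2.2, 4.2), ∇h = (-12.032, -1.28) → (-2.2, 4.2) − 0.1·(-12.032, -1.28) = (-0.9968, 4.328)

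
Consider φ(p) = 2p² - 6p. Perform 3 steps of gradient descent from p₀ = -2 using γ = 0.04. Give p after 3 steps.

φ′(p) = 4p - 6
p₁ = -2 − 0.04·(-14) = -1.44
p₂ = -1.44 − 0.04·(-11.76) = -0.9696
p₃ = -0.9696 − 0.04·(-9.8784) = -0.574464

-0.574464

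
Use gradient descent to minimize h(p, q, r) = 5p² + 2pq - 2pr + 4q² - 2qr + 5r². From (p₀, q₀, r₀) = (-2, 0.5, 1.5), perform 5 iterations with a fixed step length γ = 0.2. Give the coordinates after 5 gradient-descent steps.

(17.20064, 12.57264, -17.16176)

∇h = (10p + 2q - 2r, 2p + 8q - 2r, -2p - 2q + 10r)
Step 1: at (-2, 0.5, 1.5), ∇h = (-22, -3, 18) → (-2, 0.5, 1.5) − 0.2·(-22, -3, 18) = (2.4, 1.1, -2.1)
Step 2: at (2.4, 1.1, -2.1), ∇h = (30.4, 17.8, -28) → (2.4, 1.1, -2.1) − 0.2·(30.4, 17.8, -28) = (-3.68, -2.46, 3.5)
Step 3: at (-3.68, -2.46, 3.5), ∇h = (-48.72, -34.04, 47.28) → (-3.68, -2.46, 3.5) − 0.2·(-48.72, -34.04, 47.28) = (6.064, 4.348, -5.956)
Step 4: at (6.064, 4.348, -5.956), ∇h = (81.248, 58.824, -80.384) → (6.064, 4.348, -5.956) − 0.2·(81.248, 58.824, -80.384) = (-10.1856, -7.4168, 10.1208)
Step 5: at (-10.1856, -7.4168, 10.1208), ∇h = (-136.9312, -99.9472, 136.4128) → (-10.1856, -7.4168, 10.1208) − 0.2·(-136.9312, -99.9472, 136.4128) = (17.20064, 12.57264, -17.16176)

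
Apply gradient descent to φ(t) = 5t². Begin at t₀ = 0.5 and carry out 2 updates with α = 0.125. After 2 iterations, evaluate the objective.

φ′(t) = 10t
t₁ = 0.5 − 0.125·5 = -0.125
t₂ = -0.125 − 0.125·(-1.25) = 0.03125
φ(0.03125) = 0.0048828125

0.0048828125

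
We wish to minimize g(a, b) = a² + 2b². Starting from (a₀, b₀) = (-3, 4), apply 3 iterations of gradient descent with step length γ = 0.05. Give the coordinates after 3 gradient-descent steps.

∇g = (2a, 4b)
Step 1: at (-3, 4), ∇g = (-6, 16) → (-3, 4) − 0.05·(-6, 16) = (-2.7, 3.2)
Step 2: at (-2.7, 3.2), ∇g = (-5.4, 12.8) → (-2.7, 3.2) − 0.05·(-5.4, 12.8) = (-2.43, 2.56)
Step 3: at (-2.43, 2.56), ∇g = (-4.86, 10.24) → (-2.43, 2.56) − 0.05·(-4.86, 10.24) = (-2.187, 2.048)

(-2.187, 2.048)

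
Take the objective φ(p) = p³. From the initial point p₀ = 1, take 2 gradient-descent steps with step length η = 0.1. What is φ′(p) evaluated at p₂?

0.917427

φ′(p) = 3p²
p₁ = 1 − 0.1·3 = 0.7
p₂ = 0.7 − 0.1·1.47 = 0.553
φ′(p) at (0.553) = 0.917427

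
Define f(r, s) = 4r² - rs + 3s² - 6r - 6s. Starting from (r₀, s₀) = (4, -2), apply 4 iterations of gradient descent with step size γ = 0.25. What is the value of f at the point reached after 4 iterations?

147.5438232421875

∇f = (8r - s - 6, -r + 6s - 6)
(r₁, s₁) = (4, -2) − 0.25·(28, -22) = (-3, 3.5)
(r₂, s₂) = (-3, 3.5) − 0.25·(-33.5, 18) = (5.375, -1)
(r₃, s₃) = (5.375, -1) − 0.25·(38, -17.375) = (-4.125, 3.34375)
(r₄, s₄) = (-4.125, 3.34375) − 0.25·(-42.34375, 18.1875) = (6.4609375, -1.203125)
f(6.4609375, -1.203125) = 147.5438232421875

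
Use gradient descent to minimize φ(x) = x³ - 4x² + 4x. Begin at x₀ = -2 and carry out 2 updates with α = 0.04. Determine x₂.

-5.780608

φ′(x) = 3x² - 8x + 4
x₁ = -2 − 0.04·32 = -3.28
x₂ = -3.28 − 0.04·62.5152 = -5.780608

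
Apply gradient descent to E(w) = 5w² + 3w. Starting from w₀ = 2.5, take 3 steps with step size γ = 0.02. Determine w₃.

E′(w) = 10w + 3
w₁ = 2.5 − 0.02·28 = 1.94
w₂ = 1.94 − 0.02·22.4 = 1.492
w₃ = 1.492 − 0.02·17.92 = 1.1336

1.1336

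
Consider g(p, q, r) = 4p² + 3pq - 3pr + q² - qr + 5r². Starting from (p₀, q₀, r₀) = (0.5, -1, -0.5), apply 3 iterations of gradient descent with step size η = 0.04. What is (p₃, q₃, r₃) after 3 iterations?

(0.342016, -0.950272, -0.09216)

∇g = (8p + 3q - 3r, 3p + 2q - r, -3p - q + 10r)
Step 1: at (0.5, -1, -0.5), ∇g = (2.5, 0, -5.5) → (0.5, -1, -0.5) − 0.04·(2.5, 0, -5.5) = (0.4, -1, -0.28)
Step 2: at (0.4, -1, -0.28), ∇g = (1.04, -0.52, -3) → (0.4, -1, -0.28) − 0.04·(1.04, -0.52, -3) = (0.3584, -0.9792, -0.16)
Step 3: at (0.3584, -0.9792, -0.16), ∇g = (0.4096, -0.7232, -1.696) → (0.3584, -0.9792, -0.16) − 0.04·(0.4096, -0.7232, -1.696) = (0.342016, -0.950272, -0.09216)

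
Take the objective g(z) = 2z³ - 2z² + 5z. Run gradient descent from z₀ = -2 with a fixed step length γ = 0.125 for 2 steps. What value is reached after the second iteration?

-43.48046875

g′(z) = 6z² - 4z + 5
z₁ = -2 − 0.125·37 = -6.625
z₂ = -6.625 − 0.125·294.84375 = -43.48046875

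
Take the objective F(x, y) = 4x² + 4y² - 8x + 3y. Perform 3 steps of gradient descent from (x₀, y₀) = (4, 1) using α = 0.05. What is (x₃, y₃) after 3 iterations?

(1.648, -0.078)

∇F = (8x - 8, 8y + 3)
(x₁, y₁) = (4, 1) − 0.05·(24, 11) = (2.8, 0.45)
(x₂, y₂) = (2.8, 0.45) − 0.05·(14.4, 6.6) = (2.08, 0.12)
(x₃, y₃) = (2.08, 0.12) − 0.05·(8.64, 3.96) = (1.648, -0.078)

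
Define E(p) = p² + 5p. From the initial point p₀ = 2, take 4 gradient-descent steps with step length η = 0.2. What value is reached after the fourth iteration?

E′(p) = 2p + 5
Step 1: E′(2) = 9; p₁ = 2 − 0.2·9 = 0.2
Step 2: E′(0.2) = 5.4; p₂ = 0.2 − 0.2·5.4 = -0.88
Step 3: E′(-0.88) = 3.24; p₃ = -0.88 − 0.2·3.24 = -1.528
Step 4: E′(-1.528) = 1.944; p₄ = -1.528 − 0.2·1.944 = -1.9168

-1.9168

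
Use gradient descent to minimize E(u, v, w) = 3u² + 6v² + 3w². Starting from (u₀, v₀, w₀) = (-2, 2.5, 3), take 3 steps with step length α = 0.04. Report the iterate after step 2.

(-1.1552, 0.676, 1.7328)

∇E = (6u, 12v, 6w)
(u₁, v₁, w₁) = (-2, 2.5, 3) − 0.04·(-12, 30, 18) = (-1.52, 1.3, 2.28)
(u₂, v₂, w₂) = (-1.52, 1.3, 2.28) − 0.04·(-9.12, 15.6, 13.68) = (-1.1552, 0.676, 1.7328)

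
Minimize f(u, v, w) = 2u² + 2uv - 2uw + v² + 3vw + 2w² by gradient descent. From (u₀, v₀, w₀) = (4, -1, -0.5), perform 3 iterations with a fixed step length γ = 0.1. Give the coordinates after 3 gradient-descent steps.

∇f = (4u + 2v - 2w, 2u + 2v + 3w, -2u + 3v + 4w)
(u₁, v₁, w₁) = (4, -1, -0.5) − 0.1·(15, 4.5, -13) = (2.5, -1.45, 0.8)
(u₂, v₂, w₂) = (2.5, -1.45, 0.8) − 0.1·(5.5, 4.5, -6.15) = (1.95, -1.9, 1.415)
(u₃, v₃, w₃) = (1.95, -1.9, 1.415) − 0.1·(1.17, 4.345, -3.94) = (1.833, -2.3345, 1.809)

(1.833, -2.3345, 1.809)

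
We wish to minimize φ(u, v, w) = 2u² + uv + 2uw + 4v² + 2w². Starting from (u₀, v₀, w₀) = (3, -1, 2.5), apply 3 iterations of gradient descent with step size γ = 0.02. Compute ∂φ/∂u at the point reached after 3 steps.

11.153128

∇φ = (4u + v + 2w, u + 8v, 2u + 4w)
(u₁, v₁, w₁) = (3, -1, 2.5) − 0.02·(16, -5, 16) = (2.68, -0.9, 2.18)
(u₂, v₂, w₂) = (2.68, -0.9, 2.18) − 0.02·(14.18, -4.52, 14.08) = (2.3964, -0.8096, 1.8984)
(u₃, v₃, w₃) = (2.3964, -0.8096, 1.8984) − 0.02·(12.5728, -4.0804, 12.3864) = (2.144944, -0.727992, 1.650672)
∂φ/∂u at (2.144944, -0.727992, 1.650672) = 11.153128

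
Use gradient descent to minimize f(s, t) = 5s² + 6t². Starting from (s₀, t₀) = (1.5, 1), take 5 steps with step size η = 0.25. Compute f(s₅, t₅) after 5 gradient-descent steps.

∇f = (10s, 12t)
(s₁, t₁) = (1.5, 1) − 0.25·(15, 12) = (-2.25, -2)
(s₂, t₂) = (-2.25, -2) − 0.25·(-22.5, -24) = (3.375, 4)
(s₃, t₃) = (3.375, 4) − 0.25·(33.75, 48) = (-5.0625, -8)
(s₄, t₄) = (-5.0625, -8) − 0.25·(-50.625, -96) = (7.59375, 16)
(s₅, t₅) = (7.59375, 16) − 0.25·(75.9375, 192) = (-11.390625, -32)
f(-11.390625, -32) = 6792.731689453125

6792.731689453125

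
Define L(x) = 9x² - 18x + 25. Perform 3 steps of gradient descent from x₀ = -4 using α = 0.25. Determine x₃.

L′(x) = 18x - 18
x₁ = -4 − 0.25·(-90) = 18.5
x₂ = 18.5 − 0.25·315 = -60.25
x₃ = -60.25 − 0.25·(-1102.5) = 215.375

215.375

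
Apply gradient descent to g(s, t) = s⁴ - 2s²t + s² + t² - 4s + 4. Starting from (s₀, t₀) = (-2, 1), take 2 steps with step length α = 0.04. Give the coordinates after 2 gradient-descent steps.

(-0.58552832, 1.182272)

∇g = (4s³ - 4st + 2s - 4, -2s² + 2t)
Step 1: at (-2, 1), ∇g = (-32, -6) → (-2, 1) − 0.04·(-32, -6) = (-0.72, 1.24)
Step 2: at (-0.72, 1.24), ∇g = (-3.361792, 1.4432) → (-0.72, 1.24) − 0.04·(-3.361792, 1.4432) = (-0.58552832, 1.182272)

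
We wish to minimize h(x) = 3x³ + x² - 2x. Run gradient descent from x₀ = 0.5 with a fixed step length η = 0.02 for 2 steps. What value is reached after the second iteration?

0.4553875

h′(x) = 9x² + 2x - 2
x₁ = 0.5 − 0.02·1.25 = 0.475
x₂ = 0.475 − 0.02·0.980625 = 0.4553875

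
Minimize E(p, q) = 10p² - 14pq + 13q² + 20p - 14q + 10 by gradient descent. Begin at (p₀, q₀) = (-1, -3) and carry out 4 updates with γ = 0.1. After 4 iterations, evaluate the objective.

∇E = (20p - 14q + 20, -14p + 26q - 14)
Step 1: at (-1, -3), ∇E = (42, -78) → (-1, -3) − 0.1·(42, -78) = (-5.2, 4.8)
Step 2: at (-5.2, 4.8), ∇E = (-151.2, 183.6) → (-5.2, 4.8) − 0.1·(-151.2, 183.6) = (9.92, -13.56)
Step 3: at (9.92, -13.56), ∇E = (408.24, -505.44) → (9.92, -13.56) − 0.1·(408.24, -505.44) = (-30.904, 36.984)
Step 4: at (-30.904, 36.984), ∇E = (-1115.856, 1380.24) → (-30.904, 36.984) − 0.1·(-1115.856, 1380.24) = (80.6816, -101.04)
E(80.6816, -101.04) = 314980.4226816

314980.4226816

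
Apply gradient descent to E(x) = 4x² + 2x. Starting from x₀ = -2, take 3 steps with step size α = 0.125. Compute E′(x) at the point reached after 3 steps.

0

E′(x) = 8x + 2
x₁ = -2 − 0.125·(-14) = -0.25
x₂ = -0.25 − 0.125·0 = -0.25
x₃ = -0.25 − 0.125·0 = -0.25
E′(x) at (-0.25) = 0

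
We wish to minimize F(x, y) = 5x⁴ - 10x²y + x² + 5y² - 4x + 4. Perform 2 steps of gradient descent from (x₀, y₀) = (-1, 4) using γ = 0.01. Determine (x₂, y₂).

(-1.8783472, 3.56716)

∇F = (20x³ - 20xy + 2x - 4, -10x² + 10y)
Step 1: at (-1, 4), ∇F = (54, 30) → (-1, 4) − 0.01·(54, 30) = (-1.54, 3.7)
Step 2: at (-1.54, 3.7), ∇F = (33.83472, 13.284) → (-1.54, 3.7) − 0.01·(33.83472, 13.284) = (-1.8783472, 3.56716)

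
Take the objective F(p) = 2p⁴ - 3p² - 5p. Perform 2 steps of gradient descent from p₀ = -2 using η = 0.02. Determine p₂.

F′(p) = 8p³ - 6p - 5
Step 1: F′(-2) = -57; p₁ = -2 − 0.02·(-57) = -0.86
Step 2: F′(-0.86) = -4.928448; p₂ = -0.86 − 0.02·(-4.928448) = -0.76143104

-0.76143104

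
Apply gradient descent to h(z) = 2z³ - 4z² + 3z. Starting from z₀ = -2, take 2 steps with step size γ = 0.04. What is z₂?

h′(z) = 6z² - 8z + 3
z₁ = -2 − 0.04·43 = -3.72
z₂ = -3.72 − 0.04·115.7904 = -8.351616

-8.351616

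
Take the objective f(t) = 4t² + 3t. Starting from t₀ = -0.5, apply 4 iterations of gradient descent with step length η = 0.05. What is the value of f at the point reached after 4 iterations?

-0.56145024

f′(t) = 8t + 3
t₁ = -0.5 − 0.05·(-1) = -0.45
t₂ = -0.45 − 0.05·(-0.6) = -0.42
t₃ = -0.42 − 0.05·(-0.36) = -0.402
t₄ = -0.402 − 0.05·(-0.216) = -0.3912
f(-0.3912) = -0.56145024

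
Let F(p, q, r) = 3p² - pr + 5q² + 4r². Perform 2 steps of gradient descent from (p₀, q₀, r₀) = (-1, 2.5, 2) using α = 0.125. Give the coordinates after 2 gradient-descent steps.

∇F = (6p - r, 10q, -p + 8r)
(p₁, q₁, r₁) = (-1, 2.5, 2) − 0.125·(-8, 25, 17) = (0, -0.625, -0.125)
(p₂, q₂, r₂) = (0, -0.625, -0.125) − 0.125·(0.125, -6.25, -1) = (-0.015625, 0.15625, 0)

(-0.015625, 0.15625, 0)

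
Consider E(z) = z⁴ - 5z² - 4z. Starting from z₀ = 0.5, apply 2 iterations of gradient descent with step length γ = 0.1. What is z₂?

E′(z) = 4z³ - 10z - 4
z₁ = 0.5 − 0.1·(-8.5) = 1.35
z₂ = 1.35 − 0.1·(-7.6585) = 2.11585

2.11585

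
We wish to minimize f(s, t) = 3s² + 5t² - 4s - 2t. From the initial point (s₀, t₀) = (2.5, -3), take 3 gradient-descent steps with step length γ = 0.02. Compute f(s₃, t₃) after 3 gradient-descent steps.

∇f = (6s - 4, 10t - 2)
(s₁, t₁) = (2.5, -3) − 0.02·(11, -32) = (2.28, -2.36)
(s₂, t₂) = (2.28, -2.36) − 0.02·(9.68, -25.6) = (2.0864, -1.848)
(s₃, t₃) = (2.0864, -1.848) − 0.02·(8.5184, -20.48) = (1.916032, -1.4384)
f(1.916032, -1.4384) = 16.571180675072

16.571180675072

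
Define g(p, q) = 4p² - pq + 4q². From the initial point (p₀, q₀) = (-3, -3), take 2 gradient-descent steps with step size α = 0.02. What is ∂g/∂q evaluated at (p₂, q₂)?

-15.5316

∇g = (8p - q, -p + 8q)
Step 1: at (-3, -3), ∇g = (-21, -21) → (-3, -3) − 0.02·(-21, -21) = (-2.58, -2.58)
Step 2: at (-2.58, -2.58), ∇g = (-18.06, -18.06) → (-2.58, -2.58) − 0.02·(-18.06, -18.06) = (-2.2188, -2.2188)
∂g/∂q at (-2.2188, -2.2188) = -15.5316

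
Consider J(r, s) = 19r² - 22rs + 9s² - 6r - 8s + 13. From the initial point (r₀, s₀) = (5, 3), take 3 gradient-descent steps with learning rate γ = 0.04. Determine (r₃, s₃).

(-0.484928, 5.303232)

∇J = (38r - 22s - 6, -22r + 18s - 8)
(r₁, s₁) = (5, 3) − 0.04·(118, -64) = (0.28, 5.56)
(r₂, s₂) = (0.28, 5.56) − 0.04·(-117.68, 85.92) = (4.9872, 2.1232)
(r₃, s₃) = (4.9872, 2.1232) − 0.04·(136.8032, -79.5008) = (-0.484928, 5.303232)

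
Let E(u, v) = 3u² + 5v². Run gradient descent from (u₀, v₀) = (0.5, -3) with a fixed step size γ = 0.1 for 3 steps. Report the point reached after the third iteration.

(0.032, 0)

∇E = (6u, 10v)
Step 1: at (0.5, -3), ∇E = (3, -30) → (0.5, -3) − 0.1·(3, -30) = (0.2, 0)
Step 2: at (0.2, 0), ∇E = (1.2, 0) → (0.2, 0) − 0.1·(1.2, 0) = (0.08, 0)
Step 3: at (0.08, 0), ∇E = (0.48, 0) → (0.08, 0) − 0.1·(0.48, 0) = (0.032, 0)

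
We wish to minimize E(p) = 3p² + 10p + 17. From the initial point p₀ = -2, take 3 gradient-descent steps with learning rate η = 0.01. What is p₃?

E′(p) = 6p + 10
p₁ = -2 − 0.01·(-2) = -1.98
p₂ = -1.98 − 0.01·(-1.88) = -1.9612
p₃ = -1.9612 − 0.01·(-1.7672) = -1.943528

-1.943528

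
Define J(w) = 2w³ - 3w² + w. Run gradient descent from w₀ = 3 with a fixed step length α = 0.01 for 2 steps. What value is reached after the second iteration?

2.362786

J′(w) = 6w² - 6w + 1
w₁ = 3 − 0.01·37 = 2.63
w₂ = 2.63 − 0.01·26.7214 = 2.362786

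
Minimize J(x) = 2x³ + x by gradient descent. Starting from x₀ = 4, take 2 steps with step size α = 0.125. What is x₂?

-57.76171875

J′(x) = 6x² + 1
Step 1: J′(4) = 97; x₁ = 4 − 0.125·97 = -8.125
Step 2: J′(-8.125) = 397.09375; x₂ = -8.125 − 0.125·397.09375 = -57.76171875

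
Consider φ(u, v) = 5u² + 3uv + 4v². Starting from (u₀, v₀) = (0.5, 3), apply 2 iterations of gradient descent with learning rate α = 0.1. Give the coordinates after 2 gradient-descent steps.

∇φ = (10u + 3v, 3u + 8v)
(u₁, v₁) = (0.5, 3) − 0.1·(14, 25.5) = (-0.9, 0.45)
(u₂, v₂) = (-0.9, 0.45) − 0.1·(-7.65, 0.9) = (-0.135, 0.36)

(-0.135, 0.36)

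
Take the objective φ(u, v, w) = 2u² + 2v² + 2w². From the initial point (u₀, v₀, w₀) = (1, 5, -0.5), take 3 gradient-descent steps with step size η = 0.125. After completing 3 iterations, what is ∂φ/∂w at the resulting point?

∇φ = (4u, 4v, 4w)
(u₁, v₁, w₁) = (1, 5, -0.5) − 0.125·(4, 20, -2) = (0.5, 2.5, -0.25)
(u₂, v₂, w₂) = (0.5, 2.5, -0.25) − 0.125·(2, 10, -1) = (0.25, 1.25, -0.125)
(u₃, v₃, w₃) = (0.25, 1.25, -0.125) − 0.125·(1, 5, -0.5) = (0.125, 0.625, -0.0625)
∂φ/∂w at (0.125, 0.625, -0.0625) = -0.25

-0.25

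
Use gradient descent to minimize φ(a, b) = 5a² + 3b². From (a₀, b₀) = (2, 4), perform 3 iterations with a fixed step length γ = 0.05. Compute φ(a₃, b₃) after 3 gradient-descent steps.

∇φ = (10a, 6b)
Step 1: at (2, 4), ∇φ = (20, 24) → (2, 4) − 0.05·(20, 24) = (1, 2.8)
Step 2: at (1, 2.8), ∇φ = (10, 16.8) → (1, 2.8) − 0.05·(10, 16.8) = (0.5, 1.96)
Step 3: at (0.5, 1.96), ∇φ = (5, 11.76) → (0.5, 1.96) − 0.05·(5, 11.76) = (0.25, 1.372)
φ(0.25, 1.372) = 5.959652

5.959652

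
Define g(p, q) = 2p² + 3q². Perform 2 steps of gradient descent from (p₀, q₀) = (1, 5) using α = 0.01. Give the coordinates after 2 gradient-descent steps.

∇g = (4p, 6q)
(p₁, q₁) = (1, 5) − 0.01·(4, 30) = (0.96, 4.7)
(p₂, q₂) = (0.96, 4.7) − 0.01·(3.84, 28.2) = (0.9216, 4.418)

(0.9216, 4.418)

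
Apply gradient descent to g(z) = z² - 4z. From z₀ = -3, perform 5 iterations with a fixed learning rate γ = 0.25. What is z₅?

1.84375

g′(z) = 2z - 4
Step 1: g′(-3) = -10; z₁ = -3 − 0.25·(-10) = -0.5
Step 2: g′(-0.5) = -5; z₂ = -0.5 − 0.25·(-5) = 0.75
Step 3: g′(0.75) = -2.5; z₃ = 0.75 − 0.25·(-2.5) = 1.375
Step 4: g′(1.375) = -1.25; z₄ = 1.375 − 0.25·(-1.25) = 1.6875
Step 5: g′(1.6875) = -0.625; z₅ = 1.6875 − 0.25·(-0.625) = 1.84375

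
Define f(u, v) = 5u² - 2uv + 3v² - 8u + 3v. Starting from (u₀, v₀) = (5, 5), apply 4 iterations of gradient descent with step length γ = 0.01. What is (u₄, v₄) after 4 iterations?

(3.87429328, 4.12475792)

∇f = (10u - 2v - 8, -2u + 6v + 3)
(u₁, v₁) = (5, 5) − 0.01·(32, 23) = (4.68, 4.77)
(u₂, v₂) = (4.68, 4.77) − 0.01·(29.26, 22.26) = (4.3874, 4.5474)
(u₃, v₃) = (4.3874, 4.5474) − 0.01·(26.7792, 21.5096) = (4.119608, 4.332304)
(u₄, v₄) = (4.119608, 4.332304) − 0.01·(24.531472, 20.754608) = (3.87429328, 4.12475792)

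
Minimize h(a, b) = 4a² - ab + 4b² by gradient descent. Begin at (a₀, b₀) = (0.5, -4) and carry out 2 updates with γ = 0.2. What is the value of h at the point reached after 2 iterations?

∇h = (8a - b, -a + 8b)
(a₁, b₁) = (0.5, -4) − 0.2·(8, -32.5) = (-1.1, 2.5)
(a₂, b₂) = (-1.1, 2.5) − 0.2·(-11.3, 21.1) = (1.16, -1.72)
h(1.16, -1.72) = 19.2112

19.2112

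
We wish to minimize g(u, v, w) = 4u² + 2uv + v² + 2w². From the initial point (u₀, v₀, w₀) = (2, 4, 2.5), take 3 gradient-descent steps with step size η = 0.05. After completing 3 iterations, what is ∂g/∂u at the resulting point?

3.624

∇g = (8u + 2v, 2u + 2v, 4w)
Step 1: at (2, 4, 2.5), ∇g = (24, 12, 10) → (2, 4, 2.5) − 0.05·(24, 12, 10) = (0.8, 3.4, 2)
Step 2: at (0.8, 3.4, 2), ∇g = (13.2, 8.4, 8) → (0.8, 3.4, 2) − 0.05·(13.2, 8.4, 8) = (0.14, 2.98, 1.6)
Step 3: at (0.14, 2.98, 1.6), ∇g = (7.08, 6.24, 6.4) → (0.14, 2.98, 1.6) − 0.05·(7.08, 6.24, 6.4) = (-0.214, 2.668, 1.28)
∂g/∂u at (-0.214, 2.668, 1.28) = 3.624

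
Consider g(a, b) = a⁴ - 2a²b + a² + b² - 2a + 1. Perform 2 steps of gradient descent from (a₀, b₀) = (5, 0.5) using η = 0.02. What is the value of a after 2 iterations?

4.45305088

∇g = (4a³ - 4ab + 2a - 2, -2a² + 2b)
(a₁, b₁) = (5, 0.5) − 0.02·(498, -49) = (-4.96, 1.48)
(a₂, b₂) = (-4.96, 1.48) − 0.02·(-470.652544, -46.2432) = (4.45305088, 2.404864)
a = 4.45305088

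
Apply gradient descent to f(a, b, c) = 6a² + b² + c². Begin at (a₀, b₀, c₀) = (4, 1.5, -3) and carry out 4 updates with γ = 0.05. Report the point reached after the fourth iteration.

(0.1024, 0.98415, -1.9683)

∇f = (12a, 2b, 2c)
Step 1: at (4, 1.5, -3), ∇f = (48, 3, -6) → (4, 1.5, -3) − 0.05·(48, 3, -6) = (1.6, 1.35, -2.7)
Step 2: at (1.6, 1.35, -2.7), ∇f = (19.2, 2.7, -5.4) → (1.6, 1.35, -2.7) − 0.05·(19.2, 2.7, -5.4) = (0.64, 1.215, -2.43)
Step 3: at (0.64, 1.215, -2.43), ∇f = (7.68, 2.43, -4.86) → (0.64, 1.215, -2.43) − 0.05·(7.68, 2.43, -4.86) = (0.256, 1.0935, -2.187)
Step 4: at (0.256, 1.0935, -2.187), ∇f = (3.072, 2.187, -4.374) → (0.256, 1.0935, -2.187) − 0.05·(3.072, 2.187, -4.374) = (0.1024, 0.98415, -1.9683)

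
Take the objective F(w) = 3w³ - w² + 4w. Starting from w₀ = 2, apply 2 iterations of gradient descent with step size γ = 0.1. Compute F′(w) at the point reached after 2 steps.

F′(w) = 9w² - 2w + 4
w₁ = 2 − 0.1·36 = -1.6
w₂ = -1.6 − 0.1·30.24 = -4.624
F′(w) at (-4.624) = 205.680384

205.680384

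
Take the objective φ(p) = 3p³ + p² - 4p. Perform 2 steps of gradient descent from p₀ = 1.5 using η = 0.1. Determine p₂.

-0.1025625

φ′(p) = 9p² + 2p - 4
Step 1: φ′(1.5) = 19.25; p₁ = 1.5 − 0.1·19.25 = -0.425
Step 2: φ′(-0.425) = -3.224375; p₂ = -0.425 − 0.1·(-3.224375) = -0.1025625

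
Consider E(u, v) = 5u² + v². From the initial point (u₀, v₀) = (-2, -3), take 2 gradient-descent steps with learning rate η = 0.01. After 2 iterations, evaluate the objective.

∇E = (10u, 2v)
(u₁, v₁) = (-2, -3) − 0.01·(-20, -6) = (-1.8, -2.94)
(u₂, v₂) = (-1.8, -2.94) − 0.01·(-18, -5.88) = (-1.62, -2.8812)
E(-1.62, -2.8812) = 21.42331344

21.42331344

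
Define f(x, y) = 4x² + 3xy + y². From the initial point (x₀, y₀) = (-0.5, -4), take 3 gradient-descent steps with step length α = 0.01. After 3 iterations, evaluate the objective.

14.69741848832975

∇f = (8x + 3y, 3x + 2y)
(x₁, y₁) = (-0.5, -4) − 0.01·(-16, -9.5) = (-0.34, -3.905)
(x₂, y₂) = (-0.34, -3.905) − 0.01·(-14.435, -8.83) = (-0.19565, -3.8167)
(x₃, y₃) = (-0.19565, -3.8167) − 0.01·(-13.0153, -8.22035) = (-0.065497, -3.7344965)
f(-0.065497, -3.7344965) = 14.69741848832975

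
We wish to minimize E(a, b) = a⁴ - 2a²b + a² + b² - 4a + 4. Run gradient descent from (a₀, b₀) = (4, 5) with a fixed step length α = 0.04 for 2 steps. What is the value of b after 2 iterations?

∇E = (4a³ - 4ab + 2a - 4, -2a² + 2b)
Step 1: at (4, 5), ∇E = (180, -22) → (4, 5) − 0.04·(180, -22) = (-3.2, 5.88)
Step 2: at (-3.2, 5.88), ∇E = (-66.208, -8.72) → (-3.2, 5.88) − 0.04·(-66.208, -8.72) = (-0.55168, 6.2288)
b = 6.2288

6.2288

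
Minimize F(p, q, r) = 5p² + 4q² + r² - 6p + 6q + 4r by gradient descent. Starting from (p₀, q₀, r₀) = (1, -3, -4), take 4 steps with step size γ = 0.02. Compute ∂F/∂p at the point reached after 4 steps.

∇F = (10p - 6, 8q + 6, 2r + 4)
Step 1: at (1, -3, -4), ∇F = (4, -18, -4) → (1, -3, -4) − 0.02·(4, -18, -4) = (0.92, -2.64, -3.92)
Step 2: at (0.92, -2.64, -3.92), ∇F = (3.2, -15.12, -3.84) → (0.92, -2.64, -3.92) − 0.02·(3.2, -15.12, -3.84) = (0.856, -2.3376, -3.8432)
Step 3: at (0.856, -2.3376, -3.8432), ∇F = (2.56, -12.7008, -3.6864) → (0.856, -2.3376, -3.8432) − 0.02·(2.56, -12.7008, -3.6864) = (0.8048, -2.083584, -3.769472)
Step 4: at (0.8048, -2.083584, -3.769472), ∇F = (2.048, -10.668672, -3.538944) → (0.8048, -2.083584, -3.769472) − 0.02·(2.048, -10.668672, -3.538944) = (0.76384, -1.87021056, -3.69869312)
∂F/∂p at (0.76384, -1.87021056, -3.69869312) = 1.6384

1.6384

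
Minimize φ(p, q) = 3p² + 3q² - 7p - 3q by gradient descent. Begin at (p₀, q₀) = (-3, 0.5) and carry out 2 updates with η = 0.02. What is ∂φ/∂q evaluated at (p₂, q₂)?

0

∇φ = (6p - 7, 6q - 3)
Step 1: at (-3, 0.5), ∇φ = (-25, 0) → (-3, 0.5) − 0.02·(-25, 0) = (-2.5, 0.5)
Step 2: at (-2.5, 0.5), ∇φ = (-22, 0) → (-2.5, 0.5) − 0.02·(-22, 0) = (-2.06, 0.5)
∂φ/∂q at (-2.06, 0.5) = 0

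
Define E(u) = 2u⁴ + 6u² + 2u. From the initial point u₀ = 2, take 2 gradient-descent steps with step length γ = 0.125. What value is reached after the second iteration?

E′(u) = 8u³ + 12u + 2
Step 1: E′(2) = 90; u₁ = 2 − 0.125·90 = -9.25
Step 2: E′(-9.25) = -6440.625; u₂ = -9.25 − 0.125·(-6440.625) = 795.828125

795.828125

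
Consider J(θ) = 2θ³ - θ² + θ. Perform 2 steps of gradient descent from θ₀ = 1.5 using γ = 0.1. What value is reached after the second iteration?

0.2465

J′(θ) = 6θ² - 2θ + 1
Step 1: J′(1.5) = 11.5; θ₁ = 1.5 − 0.1·11.5 = 0.35
Step 2: J′(0.35) = 1.035; θ₂ = 0.35 − 0.1·1.035 = 0.2465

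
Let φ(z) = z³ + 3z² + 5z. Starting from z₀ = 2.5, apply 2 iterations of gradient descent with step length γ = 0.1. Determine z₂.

φ′(z) = 3z² + 6z + 5
z₁ = 2.5 − 0.1·38.75 = -1.375
z₂ = -1.375 − 0.1·2.421875 = -1.6171875

-1.6171875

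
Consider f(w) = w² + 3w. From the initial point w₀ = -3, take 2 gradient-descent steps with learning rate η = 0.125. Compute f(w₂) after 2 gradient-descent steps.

-1.5380859375

f′(w) = 2w + 3
w₁ = -3 − 0.125·(-3) = -2.625
w₂ = -2.625 − 0.125·(-2.25) = -2.34375
f(-2.34375) = -1.5380859375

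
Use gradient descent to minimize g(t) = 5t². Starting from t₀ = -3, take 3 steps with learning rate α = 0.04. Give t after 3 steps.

g′(t) = 10t
t₁ = -3 − 0.04·(-30) = -1.8
t₂ = -1.8 − 0.04·(-18) = -1.08
t₃ = -1.08 − 0.04·(-10.8) = -0.648

-0.648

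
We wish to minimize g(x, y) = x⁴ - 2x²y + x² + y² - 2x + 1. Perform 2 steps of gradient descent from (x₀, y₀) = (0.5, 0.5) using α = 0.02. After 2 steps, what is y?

∇g = (4x³ - 4xy + 2x - 2, -2x² + 2y)
Step 1: at (0.5, 0.5), ∇g = (-1.5, 0.5) → (0.5, 0.5) − 0.02·(-1.5, 0.5) = (0.53, 0.49)
Step 2: at (0.53, 0.49), ∇g = (-1.383292, 0.4182) → (0.53, 0.49) − 0.02·(-1.383292, 0.4182) = (0.55766584, 0.481636)
y = 0.481636

0.481636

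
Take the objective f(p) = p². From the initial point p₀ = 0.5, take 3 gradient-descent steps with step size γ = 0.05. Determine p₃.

f′(p) = 2p
p₁ = 0.5 − 0.05·1 = 0.45
p₂ = 0.45 − 0.05·0.9 = 0.405
p₃ = 0.405 − 0.05·0.81 = 0.3645

0.3645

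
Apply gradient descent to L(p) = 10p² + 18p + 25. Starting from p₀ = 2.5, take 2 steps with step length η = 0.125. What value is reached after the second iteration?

L′(p) = 20p + 18
p₁ = 2.5 − 0.125·68 = -6
p₂ = -6 − 0.125·(-102) = 6.75

6.75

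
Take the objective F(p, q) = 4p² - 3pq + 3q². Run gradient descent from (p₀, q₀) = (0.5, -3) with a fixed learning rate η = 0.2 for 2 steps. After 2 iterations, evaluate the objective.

26.9568

∇F = (8p - 3q, -3p + 6q)
Step 1: at (0.5, -3), ∇F = (13, -19.5) → (0.5, -3) − 0.2·(13, -19.5) = (-2.1, 0.9)
Step 2: at (-2.1, 0.9), ∇F = (-19.5, 11.7) → (-2.1, 0.9) − 0.2·(-19.5, 11.7) = (1.8, -1.44)
F(1.8, -1.44) = 26.9568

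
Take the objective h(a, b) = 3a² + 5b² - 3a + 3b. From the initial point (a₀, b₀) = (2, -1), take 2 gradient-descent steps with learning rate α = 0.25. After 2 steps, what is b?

∇h = (6a - 3, 10b + 3)
(a₁, b₁) = (2, -1) − 0.25·(9, -7) = (-0.25, 0.75)
(a₂, b₂) = (-0.25, 0.75) − 0.25·(-4.5, 10.5) = (0.875, -1.875)
b = -1.875

-1.875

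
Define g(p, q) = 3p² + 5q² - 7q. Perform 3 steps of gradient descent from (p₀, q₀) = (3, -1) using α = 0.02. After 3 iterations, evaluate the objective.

∇g = (6p, 10q - 7)
Step 1: at (3, -1), ∇g = (18, -17) → (3, -1) − 0.02·(18, -17) = (2.64, -0.66)
Step 2: at (2.64, -0.66), ∇g = (15.84, -13.6) → (2.64, -0.66) − 0.02·(15.84, -13.6) = (2.3232, -0.388)
Step 3: at (2.3232, -0.388), ∇g = (13.9392, -10.88) → (2.3232, -0.388) − 0.02·(13.9392, -10.88) = (2.044416, -0.1704)
g(2.044416, -0.1704) = 13.876891143168

13.876891143168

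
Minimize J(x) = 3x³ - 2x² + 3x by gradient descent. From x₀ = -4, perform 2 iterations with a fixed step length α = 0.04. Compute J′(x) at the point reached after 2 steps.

J′(x) = 9x² - 4x + 3
Step 1: J′(-4) = 163; x₁ = -4 − 0.04·163 = -10.52
Step 2: J′(-10.52) = 1041.1136; x₂ = -10.52 − 0.04·1041.1136 = -52.164544
J′(x) at (-52.164544) = 24701.915032551424

24701.915032551424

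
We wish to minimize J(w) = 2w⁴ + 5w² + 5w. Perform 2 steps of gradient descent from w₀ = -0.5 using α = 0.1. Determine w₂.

J′(w) = 8w³ + 10w + 5
Step 1: J′(-0.5) = -1; w₁ = -0.5 − 0.1·(-1) = -0.4
Step 2: J′(-0.4) = 0.488; w₂ = -0.4 − 0.1·0.488 = -0.4488

-0.4488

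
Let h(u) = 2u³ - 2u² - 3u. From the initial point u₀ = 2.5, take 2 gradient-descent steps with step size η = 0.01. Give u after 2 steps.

2.0700985

h′(u) = 6u² - 4u - 3
Step 1: h′(2.5) = 24.5; u₁ = 2.5 − 0.01·24.5 = 2.255
Step 2: h′(2.255) = 18.49015; u₂ = 2.255 − 0.01·18.49015 = 2.0700985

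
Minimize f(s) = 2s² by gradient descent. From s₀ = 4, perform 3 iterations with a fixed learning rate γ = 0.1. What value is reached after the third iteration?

f′(s) = 4s
Step 1: f′(4) = 16; s₁ = 4 − 0.1·16 = 2.4
Step 2: f′(2.4) = 9.6; s₂ = 2.4 − 0.1·9.6 = 1.44
Step 3: f′(1.44) = 5.76; s₃ = 1.44 − 0.1·5.76 = 0.864

0.864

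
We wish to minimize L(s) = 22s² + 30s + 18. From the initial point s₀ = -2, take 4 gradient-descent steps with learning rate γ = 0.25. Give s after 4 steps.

-13182.5

L′(s) = 44s + 30
Step 1: L′(-2) = -58; s₁ = -2 − 0.25·(-58) = 12.5
Step 2: L′(12.5) = 580; s₂ = 12.5 − 0.25·580 = -132.5
Step 3: L′(-132.5) = -5800; s₃ = -132.5 − 0.25·(-5800) = 1317.5
Step 4: L′(1317.5) = 58000; s₄ = 1317.5 − 0.25·58000 = -13182.5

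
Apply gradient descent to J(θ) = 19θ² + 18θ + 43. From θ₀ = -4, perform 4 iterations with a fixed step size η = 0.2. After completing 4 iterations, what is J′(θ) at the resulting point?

-254261.4624

J′(θ) = 38θ + 18
θ₁ = -4 − 0.2·(-134) = 22.8
θ₂ = 22.8 − 0.2·884.4 = -154.08
θ₃ = -154.08 − 0.2·(-5837.04) = 1013.328
θ₄ = 1013.328 − 0.2·38524.464 = -6691.5648
J′(θ) at (-6691.5648) = -254261.4624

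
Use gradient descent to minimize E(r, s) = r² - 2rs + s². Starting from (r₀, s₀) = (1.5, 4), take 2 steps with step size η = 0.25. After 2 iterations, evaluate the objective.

0

∇E = (2r - 2s, -2r + 2s)
(r₁, s₁) = (1.5, 4) − 0.25·(-5, 5) = (2.75, 2.75)
(r₂, s₂) = (2.75, 2.75) − 0.25·(0, 0) = (2.75, 2.75)
E(2.75, 2.75) = 0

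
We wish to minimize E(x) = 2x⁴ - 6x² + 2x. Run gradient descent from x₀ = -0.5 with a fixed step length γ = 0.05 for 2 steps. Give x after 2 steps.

-1.21435

E′(x) = 8x³ - 12x + 2
x₁ = -0.5 − 0.05·7 = -0.85
x₂ = -0.85 − 0.05·7.287 = -1.21435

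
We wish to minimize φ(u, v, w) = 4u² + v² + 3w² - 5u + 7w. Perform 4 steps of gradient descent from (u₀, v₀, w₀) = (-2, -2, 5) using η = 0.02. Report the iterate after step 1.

(-1.58, -1.92, 4.26)

∇φ = (8u - 5, 2v, 6w + 7)
(u₁, v₁, w₁) = (-2, -2, 5) − 0.02·(-21, -4, 37) = (-1.58, -1.92, 4.26)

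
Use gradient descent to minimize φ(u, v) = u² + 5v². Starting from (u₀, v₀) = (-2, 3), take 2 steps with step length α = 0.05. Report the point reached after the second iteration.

(-1.62, 0.75)

∇φ = (2u, 10v)
(u₁, v₁) = (-2, 3) − 0.05·(-4, 30) = (-1.8, 1.5)
(u₂, v₂) = (-1.8, 1.5) − 0.05·(-3.6, 15) = (-1.62, 0.75)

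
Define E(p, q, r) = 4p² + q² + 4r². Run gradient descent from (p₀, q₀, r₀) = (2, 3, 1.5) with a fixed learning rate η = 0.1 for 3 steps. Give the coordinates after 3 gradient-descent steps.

(0.016, 1.536, 0.012)

∇E = (8p, 2q, 8r)
Step 1: at (2, 3, 1.5), ∇E = (16, 6, 12) → (2, 3, 1.5) − 0.1·(16, 6, 12) = (0.4, 2.4, 0.3)
Step 2: at (0.4, 2.4, 0.3), ∇E = (3.2, 4.8, 2.4) → (0.4, 2.4, 0.3) − 0.1·(3.2, 4.8, 2.4) = (0.08, 1.92, 0.06)
Step 3: at (0.08, 1.92, 0.06), ∇E = (0.64, 3.84, 0.48) → (0.08, 1.92, 0.06) − 0.1·(0.64, 3.84, 0.48) = (0.016, 1.536, 0.012)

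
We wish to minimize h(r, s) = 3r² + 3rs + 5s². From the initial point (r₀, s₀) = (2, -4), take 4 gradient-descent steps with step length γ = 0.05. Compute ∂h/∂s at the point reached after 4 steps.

-3.6263125

∇h = (6r + 3s, 3r + 10s)
(r₁, s₁) = (2, -4) − 0.05·(0, -34) = (2, -2.3)
(r₂, s₂) = (2, -2.3) − 0.05·(5.1, -17) = (1.745, -1.45)
(r₃, s₃) = (1.745, -1.45) − 0.05·(6.12, -9.265) = (1.439, -0.98675)
(r₄, s₄) = (1.439, -0.98675) − 0.05·(5.67375, -5.5505) = (1.1553125, -0.709225)
∂h/∂s at (1.1553125, -0.709225) = -3.6263125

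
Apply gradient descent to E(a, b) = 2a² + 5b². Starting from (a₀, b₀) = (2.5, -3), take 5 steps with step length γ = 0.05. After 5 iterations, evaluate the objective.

1.3861225925

∇E = (4a, 10b)
(a₁, b₁) = (2.5, -3) − 0.05·(10, -30) = (2, -1.5)
(a₂, b₂) = (2, -1.5) − 0.05·(8, -15) = (1.6, -0.75)
(a₃, b₃) = (1.6, -0.75) − 0.05·(6.4, -7.5) = (1.28, -0.375)
(a₄, b₄) = (1.28, -0.375) − 0.05·(5.12, -3.75) = (1.024, -0.1875)
(a₅, b₅) = (1.024, -0.1875) − 0.05·(4.096, -1.875) = (0.8192, -0.09375)
E(0.8192, -0.09375) = 1.3861225925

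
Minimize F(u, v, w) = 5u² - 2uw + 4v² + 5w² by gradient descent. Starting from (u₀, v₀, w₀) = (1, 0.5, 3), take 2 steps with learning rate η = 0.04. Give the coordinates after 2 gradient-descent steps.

(0.6544, 0.2312, 1.1952)

∇F = (10u - 2w, 8v, -2u + 10w)
Step 1: at (1, 0.5, 3), ∇F = (4, 4, 28) → (1, 0.5, 3) − 0.04·(4, 4, 28) = (0.84, 0.34, 1.88)
Step 2: at (0.84, 0.34, 1.88), ∇F = (4.64, 2.72, 17.12) → (0.84, 0.34, 1.88) − 0.04·(4.64, 2.72, 17.12) = (0.6544, 0.2312, 1.1952)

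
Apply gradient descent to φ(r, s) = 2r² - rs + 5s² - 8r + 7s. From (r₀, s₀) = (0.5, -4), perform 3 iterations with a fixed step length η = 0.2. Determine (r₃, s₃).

(1.28, 2.984)

∇φ = (4r - s - 8, -r + 10s + 7)
Step 1: at (0.5, -4), ∇φ = (-2, -33.5) → (0.5, -4) − 0.2·(-2, -33.5) = (0.9, 2.7)
Step 2: at (0.9, 2.7), ∇φ = (-7.1, 33.1) → (0.9, 2.7) − 0.2·(-7.1, 33.1) = (2.32, -3.92)
Step 3: at (2.32, -3.92), ∇φ = (5.2, -34.52) → (2.32, -3.92) − 0.2·(5.2, -34.52) = (1.28, 2.984)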